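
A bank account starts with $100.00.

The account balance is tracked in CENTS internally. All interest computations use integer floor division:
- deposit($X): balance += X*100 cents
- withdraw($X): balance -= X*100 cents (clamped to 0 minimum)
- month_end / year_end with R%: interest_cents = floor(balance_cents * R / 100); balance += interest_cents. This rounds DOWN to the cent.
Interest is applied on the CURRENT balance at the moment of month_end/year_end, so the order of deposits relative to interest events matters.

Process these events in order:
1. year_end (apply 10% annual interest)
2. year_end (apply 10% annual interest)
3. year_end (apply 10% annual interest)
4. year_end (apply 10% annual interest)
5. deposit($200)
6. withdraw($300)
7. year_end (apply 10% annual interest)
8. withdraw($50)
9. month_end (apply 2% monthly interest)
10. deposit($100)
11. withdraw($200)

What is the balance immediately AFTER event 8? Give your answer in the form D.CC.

After 1 (year_end (apply 10% annual interest)): balance=$110.00 total_interest=$10.00
After 2 (year_end (apply 10% annual interest)): balance=$121.00 total_interest=$21.00
After 3 (year_end (apply 10% annual interest)): balance=$133.10 total_interest=$33.10
After 4 (year_end (apply 10% annual interest)): balance=$146.41 total_interest=$46.41
After 5 (deposit($200)): balance=$346.41 total_interest=$46.41
After 6 (withdraw($300)): balance=$46.41 total_interest=$46.41
After 7 (year_end (apply 10% annual interest)): balance=$51.05 total_interest=$51.05
After 8 (withdraw($50)): balance=$1.05 total_interest=$51.05

Answer: 1.05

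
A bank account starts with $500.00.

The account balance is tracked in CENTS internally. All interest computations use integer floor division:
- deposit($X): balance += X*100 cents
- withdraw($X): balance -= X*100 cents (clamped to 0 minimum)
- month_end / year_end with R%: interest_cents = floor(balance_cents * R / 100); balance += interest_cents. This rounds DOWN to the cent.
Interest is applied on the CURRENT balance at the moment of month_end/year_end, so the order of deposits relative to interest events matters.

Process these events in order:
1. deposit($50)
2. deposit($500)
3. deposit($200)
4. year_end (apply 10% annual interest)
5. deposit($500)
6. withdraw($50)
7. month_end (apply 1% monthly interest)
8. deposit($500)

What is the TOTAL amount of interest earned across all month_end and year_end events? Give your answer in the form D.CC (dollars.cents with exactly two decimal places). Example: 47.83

Answer: 143.25

Derivation:
After 1 (deposit($50)): balance=$550.00 total_interest=$0.00
After 2 (deposit($500)): balance=$1050.00 total_interest=$0.00
After 3 (deposit($200)): balance=$1250.00 total_interest=$0.00
After 4 (year_end (apply 10% annual interest)): balance=$1375.00 total_interest=$125.00
After 5 (deposit($500)): balance=$1875.00 total_interest=$125.00
After 6 (withdraw($50)): balance=$1825.00 total_interest=$125.00
After 7 (month_end (apply 1% monthly interest)): balance=$1843.25 total_interest=$143.25
After 8 (deposit($500)): balance=$2343.25 total_interest=$143.25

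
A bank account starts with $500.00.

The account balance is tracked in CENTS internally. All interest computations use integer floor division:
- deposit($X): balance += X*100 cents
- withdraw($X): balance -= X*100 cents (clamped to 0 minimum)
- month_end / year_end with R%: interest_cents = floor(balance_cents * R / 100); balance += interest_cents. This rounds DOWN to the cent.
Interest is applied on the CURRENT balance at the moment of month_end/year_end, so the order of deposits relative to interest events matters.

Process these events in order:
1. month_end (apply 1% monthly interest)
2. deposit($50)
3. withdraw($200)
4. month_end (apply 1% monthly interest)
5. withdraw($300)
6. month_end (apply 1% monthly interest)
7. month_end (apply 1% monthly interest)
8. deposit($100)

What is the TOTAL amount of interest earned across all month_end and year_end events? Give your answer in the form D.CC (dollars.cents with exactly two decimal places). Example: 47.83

Answer: 9.72

Derivation:
After 1 (month_end (apply 1% monthly interest)): balance=$505.00 total_interest=$5.00
After 2 (deposit($50)): balance=$555.00 total_interest=$5.00
After 3 (withdraw($200)): balance=$355.00 total_interest=$5.00
After 4 (month_end (apply 1% monthly interest)): balance=$358.55 total_interest=$8.55
After 5 (withdraw($300)): balance=$58.55 total_interest=$8.55
After 6 (month_end (apply 1% monthly interest)): balance=$59.13 total_interest=$9.13
After 7 (month_end (apply 1% monthly interest)): balance=$59.72 total_interest=$9.72
After 8 (deposit($100)): balance=$159.72 total_interest=$9.72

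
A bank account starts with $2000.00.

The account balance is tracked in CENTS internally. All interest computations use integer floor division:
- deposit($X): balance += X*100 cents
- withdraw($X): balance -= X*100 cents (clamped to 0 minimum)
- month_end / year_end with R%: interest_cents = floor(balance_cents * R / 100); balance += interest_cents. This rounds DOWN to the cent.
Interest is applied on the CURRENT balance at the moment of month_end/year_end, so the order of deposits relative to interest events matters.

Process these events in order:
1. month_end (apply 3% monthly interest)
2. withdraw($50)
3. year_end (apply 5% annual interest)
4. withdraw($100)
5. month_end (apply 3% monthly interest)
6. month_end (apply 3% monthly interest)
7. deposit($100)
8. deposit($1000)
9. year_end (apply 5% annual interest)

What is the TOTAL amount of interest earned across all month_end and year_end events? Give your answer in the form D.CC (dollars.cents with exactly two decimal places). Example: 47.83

After 1 (month_end (apply 3% monthly interest)): balance=$2060.00 total_interest=$60.00
After 2 (withdraw($50)): balance=$2010.00 total_interest=$60.00
After 3 (year_end (apply 5% annual interest)): balance=$2110.50 total_interest=$160.50
After 4 (withdraw($100)): balance=$2010.50 total_interest=$160.50
After 5 (month_end (apply 3% monthly interest)): balance=$2070.81 total_interest=$220.81
After 6 (month_end (apply 3% monthly interest)): balance=$2132.93 total_interest=$282.93
After 7 (deposit($100)): balance=$2232.93 total_interest=$282.93
After 8 (deposit($1000)): balance=$3232.93 total_interest=$282.93
After 9 (year_end (apply 5% annual interest)): balance=$3394.57 total_interest=$444.57

Answer: 444.57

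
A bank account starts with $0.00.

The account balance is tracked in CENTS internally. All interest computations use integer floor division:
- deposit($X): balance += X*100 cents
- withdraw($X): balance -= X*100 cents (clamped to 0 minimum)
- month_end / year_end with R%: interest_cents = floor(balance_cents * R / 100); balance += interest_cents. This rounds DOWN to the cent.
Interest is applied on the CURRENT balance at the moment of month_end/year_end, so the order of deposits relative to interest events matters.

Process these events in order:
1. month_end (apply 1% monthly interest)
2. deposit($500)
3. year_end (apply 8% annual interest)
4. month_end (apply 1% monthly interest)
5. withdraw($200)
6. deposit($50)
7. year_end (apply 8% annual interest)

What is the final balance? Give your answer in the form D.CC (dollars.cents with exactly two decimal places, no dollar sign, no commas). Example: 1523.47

After 1 (month_end (apply 1% monthly interest)): balance=$0.00 total_interest=$0.00
After 2 (deposit($500)): balance=$500.00 total_interest=$0.00
After 3 (year_end (apply 8% annual interest)): balance=$540.00 total_interest=$40.00
After 4 (month_end (apply 1% monthly interest)): balance=$545.40 total_interest=$45.40
After 5 (withdraw($200)): balance=$345.40 total_interest=$45.40
After 6 (deposit($50)): balance=$395.40 total_interest=$45.40
After 7 (year_end (apply 8% annual interest)): balance=$427.03 total_interest=$77.03

Answer: 427.03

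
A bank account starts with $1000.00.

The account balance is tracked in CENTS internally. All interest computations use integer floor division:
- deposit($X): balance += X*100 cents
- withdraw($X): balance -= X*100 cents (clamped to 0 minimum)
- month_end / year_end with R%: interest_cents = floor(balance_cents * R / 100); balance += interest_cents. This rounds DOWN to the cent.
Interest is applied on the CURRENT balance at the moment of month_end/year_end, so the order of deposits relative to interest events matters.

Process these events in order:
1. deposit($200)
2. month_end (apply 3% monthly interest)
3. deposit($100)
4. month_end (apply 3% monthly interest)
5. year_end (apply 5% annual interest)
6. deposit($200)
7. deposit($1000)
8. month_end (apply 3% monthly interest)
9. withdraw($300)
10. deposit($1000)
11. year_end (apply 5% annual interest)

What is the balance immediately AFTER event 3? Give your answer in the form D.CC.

Answer: 1336.00

Derivation:
After 1 (deposit($200)): balance=$1200.00 total_interest=$0.00
After 2 (month_end (apply 3% monthly interest)): balance=$1236.00 total_interest=$36.00
After 3 (deposit($100)): balance=$1336.00 total_interest=$36.00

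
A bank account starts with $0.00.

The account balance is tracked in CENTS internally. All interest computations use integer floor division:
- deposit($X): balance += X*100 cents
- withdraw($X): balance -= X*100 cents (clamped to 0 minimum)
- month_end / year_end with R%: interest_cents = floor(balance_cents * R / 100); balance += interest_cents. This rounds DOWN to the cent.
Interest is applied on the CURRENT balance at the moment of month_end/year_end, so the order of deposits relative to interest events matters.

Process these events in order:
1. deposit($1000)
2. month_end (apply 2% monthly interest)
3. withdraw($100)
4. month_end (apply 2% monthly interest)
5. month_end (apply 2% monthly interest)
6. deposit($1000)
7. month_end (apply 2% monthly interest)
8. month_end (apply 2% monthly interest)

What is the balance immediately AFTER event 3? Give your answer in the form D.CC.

After 1 (deposit($1000)): balance=$1000.00 total_interest=$0.00
After 2 (month_end (apply 2% monthly interest)): balance=$1020.00 total_interest=$20.00
After 3 (withdraw($100)): balance=$920.00 total_interest=$20.00

Answer: 920.00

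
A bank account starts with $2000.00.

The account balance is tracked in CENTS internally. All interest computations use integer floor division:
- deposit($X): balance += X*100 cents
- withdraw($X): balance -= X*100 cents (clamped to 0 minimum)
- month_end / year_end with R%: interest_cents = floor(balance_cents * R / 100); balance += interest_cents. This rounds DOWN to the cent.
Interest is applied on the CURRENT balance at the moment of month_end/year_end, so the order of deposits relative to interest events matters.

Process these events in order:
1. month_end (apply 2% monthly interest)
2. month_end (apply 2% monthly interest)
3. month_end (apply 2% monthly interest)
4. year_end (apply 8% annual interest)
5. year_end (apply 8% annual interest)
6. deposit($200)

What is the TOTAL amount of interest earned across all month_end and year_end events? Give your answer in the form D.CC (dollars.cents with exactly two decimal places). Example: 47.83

Answer: 475.57

Derivation:
After 1 (month_end (apply 2% monthly interest)): balance=$2040.00 total_interest=$40.00
After 2 (month_end (apply 2% monthly interest)): balance=$2080.80 total_interest=$80.80
After 3 (month_end (apply 2% monthly interest)): balance=$2122.41 total_interest=$122.41
After 4 (year_end (apply 8% annual interest)): balance=$2292.20 total_interest=$292.20
After 5 (year_end (apply 8% annual interest)): balance=$2475.57 total_interest=$475.57
After 6 (deposit($200)): balance=$2675.57 total_interest=$475.57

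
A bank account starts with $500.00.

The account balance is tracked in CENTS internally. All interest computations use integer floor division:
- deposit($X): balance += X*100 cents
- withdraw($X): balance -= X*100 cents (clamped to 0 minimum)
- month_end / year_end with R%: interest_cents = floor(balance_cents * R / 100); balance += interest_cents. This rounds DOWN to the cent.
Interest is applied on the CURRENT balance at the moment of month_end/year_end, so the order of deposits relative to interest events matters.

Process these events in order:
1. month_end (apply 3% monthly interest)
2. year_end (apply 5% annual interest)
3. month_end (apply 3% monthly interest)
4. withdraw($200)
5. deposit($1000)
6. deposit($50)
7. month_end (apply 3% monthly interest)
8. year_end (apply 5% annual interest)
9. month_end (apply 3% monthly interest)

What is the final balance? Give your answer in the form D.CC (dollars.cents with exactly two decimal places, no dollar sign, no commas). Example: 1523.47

Answer: 1567.26

Derivation:
After 1 (month_end (apply 3% monthly interest)): balance=$515.00 total_interest=$15.00
After 2 (year_end (apply 5% annual interest)): balance=$540.75 total_interest=$40.75
After 3 (month_end (apply 3% monthly interest)): balance=$556.97 total_interest=$56.97
After 4 (withdraw($200)): balance=$356.97 total_interest=$56.97
After 5 (deposit($1000)): balance=$1356.97 total_interest=$56.97
After 6 (deposit($50)): balance=$1406.97 total_interest=$56.97
After 7 (month_end (apply 3% monthly interest)): balance=$1449.17 total_interest=$99.17
After 8 (year_end (apply 5% annual interest)): balance=$1521.62 total_interest=$171.62
After 9 (month_end (apply 3% monthly interest)): balance=$1567.26 total_interest=$217.26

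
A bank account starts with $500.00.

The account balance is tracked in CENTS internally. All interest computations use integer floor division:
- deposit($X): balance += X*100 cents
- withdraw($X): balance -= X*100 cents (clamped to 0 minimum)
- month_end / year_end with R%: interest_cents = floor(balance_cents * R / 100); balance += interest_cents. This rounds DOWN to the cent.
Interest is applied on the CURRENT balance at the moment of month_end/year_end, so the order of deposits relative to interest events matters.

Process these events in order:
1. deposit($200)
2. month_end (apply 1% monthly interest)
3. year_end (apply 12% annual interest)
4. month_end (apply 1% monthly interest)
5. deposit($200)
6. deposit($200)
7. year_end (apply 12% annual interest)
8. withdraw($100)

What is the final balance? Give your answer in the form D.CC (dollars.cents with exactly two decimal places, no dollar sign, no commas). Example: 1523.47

After 1 (deposit($200)): balance=$700.00 total_interest=$0.00
After 2 (month_end (apply 1% monthly interest)): balance=$707.00 total_interest=$7.00
After 3 (year_end (apply 12% annual interest)): balance=$791.84 total_interest=$91.84
After 4 (month_end (apply 1% monthly interest)): balance=$799.75 total_interest=$99.75
After 5 (deposit($200)): balance=$999.75 total_interest=$99.75
After 6 (deposit($200)): balance=$1199.75 total_interest=$99.75
After 7 (year_end (apply 12% annual interest)): balance=$1343.72 total_interest=$243.72
After 8 (withdraw($100)): balance=$1243.72 total_interest=$243.72

Answer: 1243.72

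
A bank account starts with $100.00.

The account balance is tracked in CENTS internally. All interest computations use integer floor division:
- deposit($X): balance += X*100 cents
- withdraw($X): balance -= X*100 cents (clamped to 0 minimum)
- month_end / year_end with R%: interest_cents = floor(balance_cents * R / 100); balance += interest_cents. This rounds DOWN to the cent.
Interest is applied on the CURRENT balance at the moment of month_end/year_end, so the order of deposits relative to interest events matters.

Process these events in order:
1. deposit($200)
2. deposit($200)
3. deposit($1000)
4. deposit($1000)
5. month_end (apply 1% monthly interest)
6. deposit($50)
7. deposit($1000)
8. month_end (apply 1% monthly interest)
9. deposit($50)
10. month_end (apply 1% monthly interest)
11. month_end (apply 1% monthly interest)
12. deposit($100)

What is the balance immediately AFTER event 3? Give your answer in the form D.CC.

After 1 (deposit($200)): balance=$300.00 total_interest=$0.00
After 2 (deposit($200)): balance=$500.00 total_interest=$0.00
After 3 (deposit($1000)): balance=$1500.00 total_interest=$0.00

Answer: 1500.00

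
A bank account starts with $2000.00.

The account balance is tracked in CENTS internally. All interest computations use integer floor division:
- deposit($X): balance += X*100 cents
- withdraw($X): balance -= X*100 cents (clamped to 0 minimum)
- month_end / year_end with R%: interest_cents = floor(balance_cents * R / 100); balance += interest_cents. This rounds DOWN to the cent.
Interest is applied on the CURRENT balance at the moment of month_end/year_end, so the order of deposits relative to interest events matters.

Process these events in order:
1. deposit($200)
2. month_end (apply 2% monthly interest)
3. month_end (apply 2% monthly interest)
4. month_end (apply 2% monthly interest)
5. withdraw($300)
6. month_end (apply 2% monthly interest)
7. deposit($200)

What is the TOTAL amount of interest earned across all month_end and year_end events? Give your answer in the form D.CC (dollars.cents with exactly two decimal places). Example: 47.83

Answer: 175.34

Derivation:
After 1 (deposit($200)): balance=$2200.00 total_interest=$0.00
After 2 (month_end (apply 2% monthly interest)): balance=$2244.00 total_interest=$44.00
After 3 (month_end (apply 2% monthly interest)): balance=$2288.88 total_interest=$88.88
After 4 (month_end (apply 2% monthly interest)): balance=$2334.65 total_interest=$134.65
After 5 (withdraw($300)): balance=$2034.65 total_interest=$134.65
After 6 (month_end (apply 2% monthly interest)): balance=$2075.34 total_interest=$175.34
After 7 (deposit($200)): balance=$2275.34 total_interest=$175.34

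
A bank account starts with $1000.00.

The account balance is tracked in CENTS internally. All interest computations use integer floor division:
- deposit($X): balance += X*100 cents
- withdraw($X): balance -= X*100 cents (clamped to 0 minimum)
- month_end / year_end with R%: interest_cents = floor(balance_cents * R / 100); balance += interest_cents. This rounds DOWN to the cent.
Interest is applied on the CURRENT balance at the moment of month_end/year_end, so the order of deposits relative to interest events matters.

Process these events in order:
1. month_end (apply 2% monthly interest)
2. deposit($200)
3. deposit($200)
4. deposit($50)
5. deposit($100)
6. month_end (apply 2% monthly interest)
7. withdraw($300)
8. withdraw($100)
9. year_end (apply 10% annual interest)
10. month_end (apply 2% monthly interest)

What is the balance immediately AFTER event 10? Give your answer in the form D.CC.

After 1 (month_end (apply 2% monthly interest)): balance=$1020.00 total_interest=$20.00
After 2 (deposit($200)): balance=$1220.00 total_interest=$20.00
After 3 (deposit($200)): balance=$1420.00 total_interest=$20.00
After 4 (deposit($50)): balance=$1470.00 total_interest=$20.00
After 5 (deposit($100)): balance=$1570.00 total_interest=$20.00
After 6 (month_end (apply 2% monthly interest)): balance=$1601.40 total_interest=$51.40
After 7 (withdraw($300)): balance=$1301.40 total_interest=$51.40
After 8 (withdraw($100)): balance=$1201.40 total_interest=$51.40
After 9 (year_end (apply 10% annual interest)): balance=$1321.54 total_interest=$171.54
After 10 (month_end (apply 2% monthly interest)): balance=$1347.97 total_interest=$197.97

Answer: 1347.97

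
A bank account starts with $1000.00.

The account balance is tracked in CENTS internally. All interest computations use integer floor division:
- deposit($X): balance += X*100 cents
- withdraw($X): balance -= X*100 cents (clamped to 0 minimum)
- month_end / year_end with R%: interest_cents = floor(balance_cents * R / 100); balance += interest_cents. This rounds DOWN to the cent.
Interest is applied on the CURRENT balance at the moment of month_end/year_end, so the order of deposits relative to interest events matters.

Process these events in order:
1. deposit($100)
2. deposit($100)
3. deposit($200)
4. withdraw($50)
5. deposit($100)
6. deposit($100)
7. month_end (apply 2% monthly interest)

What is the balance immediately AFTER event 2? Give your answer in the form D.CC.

After 1 (deposit($100)): balance=$1100.00 total_interest=$0.00
After 2 (deposit($100)): balance=$1200.00 total_interest=$0.00

Answer: 1200.00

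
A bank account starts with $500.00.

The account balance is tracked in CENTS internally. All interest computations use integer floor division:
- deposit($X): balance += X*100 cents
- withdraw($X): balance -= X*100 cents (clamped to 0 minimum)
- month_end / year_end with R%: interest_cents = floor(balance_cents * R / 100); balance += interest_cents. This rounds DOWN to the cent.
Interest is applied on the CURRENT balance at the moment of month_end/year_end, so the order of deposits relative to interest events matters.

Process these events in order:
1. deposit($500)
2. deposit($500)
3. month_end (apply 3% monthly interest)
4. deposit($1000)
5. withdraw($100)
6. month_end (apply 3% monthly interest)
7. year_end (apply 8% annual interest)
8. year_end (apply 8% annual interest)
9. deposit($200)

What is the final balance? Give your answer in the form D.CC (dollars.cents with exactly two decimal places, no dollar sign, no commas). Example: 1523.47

After 1 (deposit($500)): balance=$1000.00 total_interest=$0.00
After 2 (deposit($500)): balance=$1500.00 total_interest=$0.00
After 3 (month_end (apply 3% monthly interest)): balance=$1545.00 total_interest=$45.00
After 4 (deposit($1000)): balance=$2545.00 total_interest=$45.00
After 5 (withdraw($100)): balance=$2445.00 total_interest=$45.00
After 6 (month_end (apply 3% monthly interest)): balance=$2518.35 total_interest=$118.35
After 7 (year_end (apply 8% annual interest)): balance=$2719.81 total_interest=$319.81
After 8 (year_end (apply 8% annual interest)): balance=$2937.39 total_interest=$537.39
After 9 (deposit($200)): balance=$3137.39 total_interest=$537.39

Answer: 3137.39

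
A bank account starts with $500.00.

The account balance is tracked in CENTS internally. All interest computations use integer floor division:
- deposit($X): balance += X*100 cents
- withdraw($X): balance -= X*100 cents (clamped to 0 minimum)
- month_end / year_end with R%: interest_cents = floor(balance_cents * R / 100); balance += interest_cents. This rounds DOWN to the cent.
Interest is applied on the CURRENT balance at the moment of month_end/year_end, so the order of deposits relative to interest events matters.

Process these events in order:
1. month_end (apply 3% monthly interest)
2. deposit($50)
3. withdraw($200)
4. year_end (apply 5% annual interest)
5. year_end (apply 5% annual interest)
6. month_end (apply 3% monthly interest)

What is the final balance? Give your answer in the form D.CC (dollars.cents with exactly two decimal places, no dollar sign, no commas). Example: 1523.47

After 1 (month_end (apply 3% monthly interest)): balance=$515.00 total_interest=$15.00
After 2 (deposit($50)): balance=$565.00 total_interest=$15.00
After 3 (withdraw($200)): balance=$365.00 total_interest=$15.00
After 4 (year_end (apply 5% annual interest)): balance=$383.25 total_interest=$33.25
After 5 (year_end (apply 5% annual interest)): balance=$402.41 total_interest=$52.41
After 6 (month_end (apply 3% monthly interest)): balance=$414.48 total_interest=$64.48

Answer: 414.48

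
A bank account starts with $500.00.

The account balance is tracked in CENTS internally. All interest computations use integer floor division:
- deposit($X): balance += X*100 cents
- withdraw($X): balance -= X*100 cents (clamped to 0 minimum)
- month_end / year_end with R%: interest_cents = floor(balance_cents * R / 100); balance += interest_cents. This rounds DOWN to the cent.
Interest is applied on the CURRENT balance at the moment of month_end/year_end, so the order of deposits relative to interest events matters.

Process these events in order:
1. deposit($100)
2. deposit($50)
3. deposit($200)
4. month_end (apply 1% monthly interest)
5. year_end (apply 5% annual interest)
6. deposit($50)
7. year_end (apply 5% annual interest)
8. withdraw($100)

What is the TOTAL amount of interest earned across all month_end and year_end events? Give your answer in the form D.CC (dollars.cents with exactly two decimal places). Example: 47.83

Answer: 98.99

Derivation:
After 1 (deposit($100)): balance=$600.00 total_interest=$0.00
After 2 (deposit($50)): balance=$650.00 total_interest=$0.00
After 3 (deposit($200)): balance=$850.00 total_interest=$0.00
After 4 (month_end (apply 1% monthly interest)): balance=$858.50 total_interest=$8.50
After 5 (year_end (apply 5% annual interest)): balance=$901.42 total_interest=$51.42
After 6 (deposit($50)): balance=$951.42 total_interest=$51.42
After 7 (year_end (apply 5% annual interest)): balance=$998.99 total_interest=$98.99
After 8 (withdraw($100)): balance=$898.99 total_interest=$98.99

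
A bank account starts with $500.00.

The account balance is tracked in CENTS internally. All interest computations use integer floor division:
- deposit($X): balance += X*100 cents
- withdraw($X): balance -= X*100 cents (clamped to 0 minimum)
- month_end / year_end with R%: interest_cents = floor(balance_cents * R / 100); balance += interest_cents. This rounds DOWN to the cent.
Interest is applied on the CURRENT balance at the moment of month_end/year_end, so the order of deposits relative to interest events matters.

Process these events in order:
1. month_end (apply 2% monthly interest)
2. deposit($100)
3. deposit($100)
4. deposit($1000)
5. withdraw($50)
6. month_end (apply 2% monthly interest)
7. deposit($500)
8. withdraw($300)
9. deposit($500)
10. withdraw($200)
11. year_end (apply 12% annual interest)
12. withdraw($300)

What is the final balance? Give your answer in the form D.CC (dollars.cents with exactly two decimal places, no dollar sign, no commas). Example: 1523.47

Answer: 2156.38

Derivation:
After 1 (month_end (apply 2% monthly interest)): balance=$510.00 total_interest=$10.00
After 2 (deposit($100)): balance=$610.00 total_interest=$10.00
After 3 (deposit($100)): balance=$710.00 total_interest=$10.00
After 4 (deposit($1000)): balance=$1710.00 total_interest=$10.00
After 5 (withdraw($50)): balance=$1660.00 total_interest=$10.00
After 6 (month_end (apply 2% monthly interest)): balance=$1693.20 total_interest=$43.20
After 7 (deposit($500)): balance=$2193.20 total_interest=$43.20
After 8 (withdraw($300)): balance=$1893.20 total_interest=$43.20
After 9 (deposit($500)): balance=$2393.20 total_interest=$43.20
After 10 (withdraw($200)): balance=$2193.20 total_interest=$43.20
After 11 (year_end (apply 12% annual interest)): balance=$2456.38 total_interest=$306.38
After 12 (withdraw($300)): balance=$2156.38 total_interest=$306.38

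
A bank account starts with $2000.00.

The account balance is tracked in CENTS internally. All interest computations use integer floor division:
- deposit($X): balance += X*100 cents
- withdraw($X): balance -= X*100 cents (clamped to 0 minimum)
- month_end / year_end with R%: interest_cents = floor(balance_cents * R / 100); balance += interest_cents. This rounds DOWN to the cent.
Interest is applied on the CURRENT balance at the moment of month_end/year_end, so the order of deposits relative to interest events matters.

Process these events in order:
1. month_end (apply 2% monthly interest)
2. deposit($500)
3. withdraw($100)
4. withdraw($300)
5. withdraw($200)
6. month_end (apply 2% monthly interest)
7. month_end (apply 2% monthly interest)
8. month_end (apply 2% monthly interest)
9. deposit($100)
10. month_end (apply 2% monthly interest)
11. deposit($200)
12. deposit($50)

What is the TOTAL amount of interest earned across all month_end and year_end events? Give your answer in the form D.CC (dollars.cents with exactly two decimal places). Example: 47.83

Answer: 201.90

Derivation:
After 1 (month_end (apply 2% monthly interest)): balance=$2040.00 total_interest=$40.00
After 2 (deposit($500)): balance=$2540.00 total_interest=$40.00
After 3 (withdraw($100)): balance=$2440.00 total_interest=$40.00
After 4 (withdraw($300)): balance=$2140.00 total_interest=$40.00
After 5 (withdraw($200)): balance=$1940.00 total_interest=$40.00
After 6 (month_end (apply 2% monthly interest)): balance=$1978.80 total_interest=$78.80
After 7 (month_end (apply 2% monthly interest)): balance=$2018.37 total_interest=$118.37
After 8 (month_end (apply 2% monthly interest)): balance=$2058.73 total_interest=$158.73
After 9 (deposit($100)): balance=$2158.73 total_interest=$158.73
After 10 (month_end (apply 2% monthly interest)): balance=$2201.90 total_interest=$201.90
After 11 (deposit($200)): balance=$2401.90 total_interest=$201.90
After 12 (deposit($50)): balance=$2451.90 total_interest=$201.90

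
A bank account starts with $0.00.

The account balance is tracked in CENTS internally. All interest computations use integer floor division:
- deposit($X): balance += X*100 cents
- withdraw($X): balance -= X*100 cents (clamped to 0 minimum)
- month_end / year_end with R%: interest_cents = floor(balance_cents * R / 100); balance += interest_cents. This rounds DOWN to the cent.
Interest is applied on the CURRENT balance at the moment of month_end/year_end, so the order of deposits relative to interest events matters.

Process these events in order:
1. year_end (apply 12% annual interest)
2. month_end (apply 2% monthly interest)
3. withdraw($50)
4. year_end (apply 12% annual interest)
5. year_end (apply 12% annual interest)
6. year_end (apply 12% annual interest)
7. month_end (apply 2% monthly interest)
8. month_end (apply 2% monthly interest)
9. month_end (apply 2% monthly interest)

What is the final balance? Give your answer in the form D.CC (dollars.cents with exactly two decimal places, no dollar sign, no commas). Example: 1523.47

After 1 (year_end (apply 12% annual interest)): balance=$0.00 total_interest=$0.00
After 2 (month_end (apply 2% monthly interest)): balance=$0.00 total_interest=$0.00
After 3 (withdraw($50)): balance=$0.00 total_interest=$0.00
After 4 (year_end (apply 12% annual interest)): balance=$0.00 total_interest=$0.00
After 5 (year_end (apply 12% annual interest)): balance=$0.00 total_interest=$0.00
After 6 (year_end (apply 12% annual interest)): balance=$0.00 total_interest=$0.00
After 7 (month_end (apply 2% monthly interest)): balance=$0.00 total_interest=$0.00
After 8 (month_end (apply 2% monthly interest)): balance=$0.00 total_interest=$0.00
After 9 (month_end (apply 2% monthly interest)): balance=$0.00 total_interest=$0.00

Answer: 0.00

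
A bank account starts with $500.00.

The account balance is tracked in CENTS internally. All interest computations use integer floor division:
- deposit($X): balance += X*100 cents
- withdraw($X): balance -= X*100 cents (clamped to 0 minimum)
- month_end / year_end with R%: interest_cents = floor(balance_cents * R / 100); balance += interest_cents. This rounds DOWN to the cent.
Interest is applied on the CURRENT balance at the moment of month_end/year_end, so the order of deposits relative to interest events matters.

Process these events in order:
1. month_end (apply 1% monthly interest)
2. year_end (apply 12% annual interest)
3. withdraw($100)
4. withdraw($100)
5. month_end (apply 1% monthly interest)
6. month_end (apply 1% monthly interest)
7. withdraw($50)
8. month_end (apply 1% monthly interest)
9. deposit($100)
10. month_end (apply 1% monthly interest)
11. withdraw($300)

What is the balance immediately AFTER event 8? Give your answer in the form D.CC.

After 1 (month_end (apply 1% monthly interest)): balance=$505.00 total_interest=$5.00
After 2 (year_end (apply 12% annual interest)): balance=$565.60 total_interest=$65.60
After 3 (withdraw($100)): balance=$465.60 total_interest=$65.60
After 4 (withdraw($100)): balance=$365.60 total_interest=$65.60
After 5 (month_end (apply 1% monthly interest)): balance=$369.25 total_interest=$69.25
After 6 (month_end (apply 1% monthly interest)): balance=$372.94 total_interest=$72.94
After 7 (withdraw($50)): balance=$322.94 total_interest=$72.94
After 8 (month_end (apply 1% monthly interest)): balance=$326.16 total_interest=$76.16

Answer: 326.16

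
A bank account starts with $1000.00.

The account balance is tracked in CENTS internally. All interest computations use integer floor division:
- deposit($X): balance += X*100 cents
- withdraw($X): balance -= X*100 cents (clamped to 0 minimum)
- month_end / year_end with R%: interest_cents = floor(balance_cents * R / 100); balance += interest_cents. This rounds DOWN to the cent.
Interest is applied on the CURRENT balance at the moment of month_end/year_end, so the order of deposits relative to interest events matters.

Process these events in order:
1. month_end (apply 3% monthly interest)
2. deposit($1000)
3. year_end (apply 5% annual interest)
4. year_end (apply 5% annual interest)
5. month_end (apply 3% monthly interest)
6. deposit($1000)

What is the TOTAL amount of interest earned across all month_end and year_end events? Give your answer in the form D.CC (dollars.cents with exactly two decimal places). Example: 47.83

After 1 (month_end (apply 3% monthly interest)): balance=$1030.00 total_interest=$30.00
After 2 (deposit($1000)): balance=$2030.00 total_interest=$30.00
After 3 (year_end (apply 5% annual interest)): balance=$2131.50 total_interest=$131.50
After 4 (year_end (apply 5% annual interest)): balance=$2238.07 total_interest=$238.07
After 5 (month_end (apply 3% monthly interest)): balance=$2305.21 total_interest=$305.21
After 6 (deposit($1000)): balance=$3305.21 total_interest=$305.21

Answer: 305.21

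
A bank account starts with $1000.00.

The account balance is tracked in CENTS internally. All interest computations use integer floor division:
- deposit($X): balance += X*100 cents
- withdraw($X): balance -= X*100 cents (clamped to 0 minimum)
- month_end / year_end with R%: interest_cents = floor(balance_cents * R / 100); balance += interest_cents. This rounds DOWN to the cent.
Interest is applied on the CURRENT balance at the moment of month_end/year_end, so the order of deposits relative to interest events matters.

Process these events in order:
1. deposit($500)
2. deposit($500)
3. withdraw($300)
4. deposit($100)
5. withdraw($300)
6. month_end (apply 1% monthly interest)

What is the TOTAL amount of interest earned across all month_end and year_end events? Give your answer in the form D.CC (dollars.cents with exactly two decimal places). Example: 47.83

Answer: 15.00

Derivation:
After 1 (deposit($500)): balance=$1500.00 total_interest=$0.00
After 2 (deposit($500)): balance=$2000.00 total_interest=$0.00
After 3 (withdraw($300)): balance=$1700.00 total_interest=$0.00
After 4 (deposit($100)): balance=$1800.00 total_interest=$0.00
After 5 (withdraw($300)): balance=$1500.00 total_interest=$0.00
After 6 (month_end (apply 1% monthly interest)): balance=$1515.00 total_interest=$15.00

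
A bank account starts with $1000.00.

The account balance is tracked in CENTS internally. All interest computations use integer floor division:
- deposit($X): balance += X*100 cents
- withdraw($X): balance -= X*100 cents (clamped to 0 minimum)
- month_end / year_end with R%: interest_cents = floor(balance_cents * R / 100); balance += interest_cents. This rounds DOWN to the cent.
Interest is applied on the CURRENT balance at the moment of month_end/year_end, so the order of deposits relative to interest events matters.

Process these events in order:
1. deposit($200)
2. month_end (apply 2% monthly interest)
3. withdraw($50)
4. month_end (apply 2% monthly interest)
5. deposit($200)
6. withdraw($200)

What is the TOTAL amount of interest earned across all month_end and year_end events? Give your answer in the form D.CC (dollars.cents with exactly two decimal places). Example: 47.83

After 1 (deposit($200)): balance=$1200.00 total_interest=$0.00
After 2 (month_end (apply 2% monthly interest)): balance=$1224.00 total_interest=$24.00
After 3 (withdraw($50)): balance=$1174.00 total_interest=$24.00
After 4 (month_end (apply 2% monthly interest)): balance=$1197.48 total_interest=$47.48
After 5 (deposit($200)): balance=$1397.48 total_interest=$47.48
After 6 (withdraw($200)): balance=$1197.48 total_interest=$47.48

Answer: 47.48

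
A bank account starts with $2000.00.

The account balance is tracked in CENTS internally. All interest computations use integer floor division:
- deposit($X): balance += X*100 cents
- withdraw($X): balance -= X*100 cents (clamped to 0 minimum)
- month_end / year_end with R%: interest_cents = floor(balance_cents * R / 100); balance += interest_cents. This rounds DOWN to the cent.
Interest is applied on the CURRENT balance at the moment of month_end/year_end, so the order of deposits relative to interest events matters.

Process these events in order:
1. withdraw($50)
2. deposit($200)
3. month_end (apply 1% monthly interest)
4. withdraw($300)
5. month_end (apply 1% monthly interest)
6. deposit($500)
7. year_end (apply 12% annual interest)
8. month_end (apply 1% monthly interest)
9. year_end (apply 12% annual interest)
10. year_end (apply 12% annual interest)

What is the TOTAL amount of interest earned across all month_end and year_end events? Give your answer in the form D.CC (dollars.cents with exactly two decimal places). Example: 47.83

Answer: 1041.64

Derivation:
After 1 (withdraw($50)): balance=$1950.00 total_interest=$0.00
After 2 (deposit($200)): balance=$2150.00 total_interest=$0.00
After 3 (month_end (apply 1% monthly interest)): balance=$2171.50 total_interest=$21.50
After 4 (withdraw($300)): balance=$1871.50 total_interest=$21.50
After 5 (month_end (apply 1% monthly interest)): balance=$1890.21 total_interest=$40.21
After 6 (deposit($500)): balance=$2390.21 total_interest=$40.21
After 7 (year_end (apply 12% annual interest)): balance=$2677.03 total_interest=$327.03
After 8 (month_end (apply 1% monthly interest)): balance=$2703.80 total_interest=$353.80
After 9 (year_end (apply 12% annual interest)): balance=$3028.25 total_interest=$678.25
After 10 (year_end (apply 12% annual interest)): balance=$3391.64 total_interest=$1041.64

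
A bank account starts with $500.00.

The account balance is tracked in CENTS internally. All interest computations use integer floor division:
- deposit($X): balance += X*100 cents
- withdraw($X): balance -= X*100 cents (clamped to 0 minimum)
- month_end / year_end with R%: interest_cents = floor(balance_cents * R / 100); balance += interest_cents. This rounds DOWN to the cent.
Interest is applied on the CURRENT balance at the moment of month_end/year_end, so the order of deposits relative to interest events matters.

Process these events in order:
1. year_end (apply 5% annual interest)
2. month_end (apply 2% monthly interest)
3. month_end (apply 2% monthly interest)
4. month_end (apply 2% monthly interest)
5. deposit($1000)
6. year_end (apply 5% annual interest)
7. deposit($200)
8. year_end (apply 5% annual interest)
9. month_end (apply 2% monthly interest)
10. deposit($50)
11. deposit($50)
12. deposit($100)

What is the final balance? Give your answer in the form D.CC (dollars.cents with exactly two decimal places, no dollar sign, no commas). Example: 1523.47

Answer: 2165.25

Derivation:
After 1 (year_end (apply 5% annual interest)): balance=$525.00 total_interest=$25.00
After 2 (month_end (apply 2% monthly interest)): balance=$535.50 total_interest=$35.50
After 3 (month_end (apply 2% monthly interest)): balance=$546.21 total_interest=$46.21
After 4 (month_end (apply 2% monthly interest)): balance=$557.13 total_interest=$57.13
After 5 (deposit($1000)): balance=$1557.13 total_interest=$57.13
After 6 (year_end (apply 5% annual interest)): balance=$1634.98 total_interest=$134.98
After 7 (deposit($200)): balance=$1834.98 total_interest=$134.98
After 8 (year_end (apply 5% annual interest)): balance=$1926.72 total_interest=$226.72
After 9 (month_end (apply 2% monthly interest)): balance=$1965.25 total_interest=$265.25
After 10 (deposit($50)): balance=$2015.25 total_interest=$265.25
After 11 (deposit($50)): balance=$2065.25 total_interest=$265.25
After 12 (deposit($100)): balance=$2165.25 total_interest=$265.25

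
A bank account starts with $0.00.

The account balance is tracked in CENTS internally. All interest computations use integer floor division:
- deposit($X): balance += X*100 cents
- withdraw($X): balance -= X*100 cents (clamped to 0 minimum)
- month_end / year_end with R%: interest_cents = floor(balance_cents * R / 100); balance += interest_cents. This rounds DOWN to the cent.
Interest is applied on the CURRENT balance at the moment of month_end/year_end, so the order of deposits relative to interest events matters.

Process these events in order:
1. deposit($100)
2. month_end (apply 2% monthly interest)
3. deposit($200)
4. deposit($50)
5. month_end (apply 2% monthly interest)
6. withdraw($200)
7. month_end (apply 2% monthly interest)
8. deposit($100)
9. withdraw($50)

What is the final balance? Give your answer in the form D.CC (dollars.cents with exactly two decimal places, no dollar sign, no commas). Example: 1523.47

After 1 (deposit($100)): balance=$100.00 total_interest=$0.00
After 2 (month_end (apply 2% monthly interest)): balance=$102.00 total_interest=$2.00
After 3 (deposit($200)): balance=$302.00 total_interest=$2.00
After 4 (deposit($50)): balance=$352.00 total_interest=$2.00
After 5 (month_end (apply 2% monthly interest)): balance=$359.04 total_interest=$9.04
After 6 (withdraw($200)): balance=$159.04 total_interest=$9.04
After 7 (month_end (apply 2% monthly interest)): balance=$162.22 total_interest=$12.22
After 8 (deposit($100)): balance=$262.22 total_interest=$12.22
After 9 (withdraw($50)): balance=$212.22 total_interest=$12.22

Answer: 212.22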